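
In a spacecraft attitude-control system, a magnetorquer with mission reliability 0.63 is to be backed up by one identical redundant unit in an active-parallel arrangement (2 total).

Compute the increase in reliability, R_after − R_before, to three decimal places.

0.233

R_before = 0.63
R_after = 1 − (1 − 0.63)^2 = 0.863
ΔR = 0.863 − 0.63 = 0.233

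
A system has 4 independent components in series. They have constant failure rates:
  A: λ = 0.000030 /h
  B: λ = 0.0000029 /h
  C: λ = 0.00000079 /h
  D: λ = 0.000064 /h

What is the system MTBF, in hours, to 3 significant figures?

10200

Series of exponential components: λ_sys = Σ λ_i
λ_sys = 0.000030 + 0.0000029 + 0.00000079 + 0.000064 = 9.7690e-05 /h
MTBF = 1 / λ_sys = 10200 h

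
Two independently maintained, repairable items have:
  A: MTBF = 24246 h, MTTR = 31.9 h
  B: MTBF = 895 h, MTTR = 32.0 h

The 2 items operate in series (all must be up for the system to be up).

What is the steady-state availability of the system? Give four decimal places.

0.9642

A(A) = MTBF/(MTBF+MTTR) = 24246/(24246+31.9) = 0.998686
A(B) = MTBF/(MTBF+MTTR) = 895/(895+32.0) = 0.965480
Series availability: 0.998686 × 0.965480 = 0.9642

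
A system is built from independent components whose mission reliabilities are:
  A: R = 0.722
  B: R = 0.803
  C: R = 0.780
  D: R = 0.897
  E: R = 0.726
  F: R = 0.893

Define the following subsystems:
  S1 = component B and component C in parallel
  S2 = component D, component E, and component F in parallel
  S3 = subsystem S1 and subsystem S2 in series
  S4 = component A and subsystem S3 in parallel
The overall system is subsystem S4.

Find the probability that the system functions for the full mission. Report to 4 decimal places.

0.9871

Parallel (B and C): 1 − (1 − 0.803000)(1 − 0.780000) = 0.956660
Parallel (D, E, and F): 1 − (1 − 0.897000)(1 − 0.726000)(1 − 0.893000) = 0.996980
Series ([0.956660] and [0.996980]): 0.956660 × 0.996980 = 0.953771
Parallel (A and [0.953771]): 1 − (1 − 0.722000)(1 − 0.953771) = 0.9871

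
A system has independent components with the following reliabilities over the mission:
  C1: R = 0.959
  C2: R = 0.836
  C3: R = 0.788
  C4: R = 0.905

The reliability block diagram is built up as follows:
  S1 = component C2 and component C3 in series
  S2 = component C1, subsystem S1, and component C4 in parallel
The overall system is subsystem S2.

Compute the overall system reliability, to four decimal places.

0.9987

Series (C2 and C3): 0.836000 × 0.788000 = 0.658768
Parallel (C1, [0.658768], and C4): 1 − (1 − 0.959000)(1 − 0.658768)(1 − 0.905000) = 0.9987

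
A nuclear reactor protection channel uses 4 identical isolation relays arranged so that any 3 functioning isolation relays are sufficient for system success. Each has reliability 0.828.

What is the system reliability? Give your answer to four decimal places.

R = Σ_{i=3}^{4} C(4,i) p^i (1−p)^{4−i} with p = 0.828
C(4,3)·0.828^3·0.172^1 = 0.390553
C(4,4)·0.828^4·0.172^0 = 0.470025
Sum = 0.8606

0.8606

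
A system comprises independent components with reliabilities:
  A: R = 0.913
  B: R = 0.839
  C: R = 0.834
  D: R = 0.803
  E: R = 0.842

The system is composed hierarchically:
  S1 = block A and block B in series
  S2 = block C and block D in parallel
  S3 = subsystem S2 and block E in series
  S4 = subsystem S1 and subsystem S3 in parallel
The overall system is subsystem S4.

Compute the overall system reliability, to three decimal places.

Series (A and B): 0.91300 × 0.83900 = 0.76601
Parallel (C and D): 1 − (1 − 0.83400)(1 − 0.80300) = 0.96730
Series ([0.96730] and E): 0.96730 × 0.84200 = 0.81447
Parallel ([0.76601] and [0.81447]): 1 − (1 − 0.76601)(1 − 0.81447) = 0.957

0.957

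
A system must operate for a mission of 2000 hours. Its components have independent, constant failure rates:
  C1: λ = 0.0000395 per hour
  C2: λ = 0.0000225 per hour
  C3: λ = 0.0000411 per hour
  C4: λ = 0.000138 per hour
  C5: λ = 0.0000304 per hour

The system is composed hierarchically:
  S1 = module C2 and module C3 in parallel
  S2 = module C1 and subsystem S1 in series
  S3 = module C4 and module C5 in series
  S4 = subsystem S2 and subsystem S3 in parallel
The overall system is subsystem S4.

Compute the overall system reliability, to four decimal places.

0.9774

R(C1) = exp(−0.0000395 × 2000) = 0.924040
R(C2) = exp(−0.0000225 × 2000) = 0.955997
R(C3) = exp(−0.0000411 × 2000) = 0.921088
R(C4) = exp(−0.000138 × 2000) = 0.758813
R(C5) = exp(−0.0000304 × 2000) = 0.941011
Parallel (C2 and C3): 1 − (1 − 0.955997)(1 − 0.921088) = 0.996528
Series (C1 and [0.996528]): 0.924040 × 0.996528 = 0.920832
Series (C4 and C5): 0.758813 × 0.941011 = 0.714051
Parallel ([0.920832] and [0.714051]): 1 − (1 − 0.920832)(1 − 0.714051) = 0.9774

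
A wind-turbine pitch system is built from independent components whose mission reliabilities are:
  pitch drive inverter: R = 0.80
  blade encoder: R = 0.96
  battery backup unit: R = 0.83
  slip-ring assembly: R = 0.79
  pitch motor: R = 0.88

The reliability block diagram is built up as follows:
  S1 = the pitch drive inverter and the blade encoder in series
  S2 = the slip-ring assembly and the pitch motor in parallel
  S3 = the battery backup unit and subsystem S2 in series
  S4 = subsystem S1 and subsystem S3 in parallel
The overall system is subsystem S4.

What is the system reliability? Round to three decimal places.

0.956

Series (pitch drive inverter and blade encoder): 0.80000 × 0.96000 = 0.76800
Parallel (slip-ring assembly and pitch motor): 1 − (1 − 0.79000)(1 − 0.88000) = 0.97480
Series (battery backup unit and [0.97480]): 0.83000 × 0.97480 = 0.80908
Parallel ([0.76800] and [0.80908]): 1 − (1 − 0.76800)(1 − 0.80908) = 0.956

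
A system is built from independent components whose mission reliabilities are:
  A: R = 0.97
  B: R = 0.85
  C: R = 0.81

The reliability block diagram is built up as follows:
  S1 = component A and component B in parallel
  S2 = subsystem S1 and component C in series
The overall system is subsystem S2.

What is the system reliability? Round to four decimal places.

0.8064

Parallel (A and B): 1 − (1 − 0.970000)(1 − 0.850000) = 0.995500
Series ([0.995500] and C): 0.995500 × 0.810000 = 0.8064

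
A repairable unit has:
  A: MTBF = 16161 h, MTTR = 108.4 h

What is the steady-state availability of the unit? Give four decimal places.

0.9933

A(A) = MTBF/(MTBF+MTTR) = 16161/(16161+108.4) = 0.9933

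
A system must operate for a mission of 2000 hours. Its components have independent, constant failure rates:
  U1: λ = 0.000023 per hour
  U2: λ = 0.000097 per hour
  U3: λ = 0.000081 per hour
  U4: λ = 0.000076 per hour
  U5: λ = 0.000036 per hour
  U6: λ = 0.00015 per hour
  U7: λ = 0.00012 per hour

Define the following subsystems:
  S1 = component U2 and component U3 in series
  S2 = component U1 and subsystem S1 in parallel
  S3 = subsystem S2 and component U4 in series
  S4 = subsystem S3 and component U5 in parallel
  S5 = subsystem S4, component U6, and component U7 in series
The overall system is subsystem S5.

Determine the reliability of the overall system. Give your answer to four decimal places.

R(U1) = exp(−0.000023 × 2000) = 0.955042
R(U2) = exp(−0.000097 × 2000) = 0.823658
R(U3) = exp(−0.000081 × 2000) = 0.850441
R(U4) = exp(−0.000076 × 2000) = 0.858988
R(U5) = exp(−0.000036 × 2000) = 0.930531
R(U6) = exp(−0.00015 × 2000) = 0.740818
R(U7) = exp(−0.00012 × 2000) = 0.786628
Series (U2 and U3): 0.823658 × 0.850441 = 0.700473
Parallel (U1 and [0.700473]): 1 − (1 − 0.955042)(1 − 0.700473) = 0.986534
Series ([0.986534] and U4): 0.986534 × 0.858988 = 0.847421
Parallel ([0.847421] and U5): 1 − (1 − 0.847421)(1 − 0.930531) = 0.989400
Series ([0.989400], U6, and U7): 0.989400 × 0.740818 × 0.786628 = 0.5766

0.5766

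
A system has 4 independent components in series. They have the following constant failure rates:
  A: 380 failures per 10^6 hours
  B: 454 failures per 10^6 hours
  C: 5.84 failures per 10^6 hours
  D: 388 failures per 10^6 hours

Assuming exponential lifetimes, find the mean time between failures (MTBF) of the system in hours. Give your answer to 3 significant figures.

814

Series of exponential components: λ_sys = Σ λ_i
λ_sys = 0.000380 + 0.000454 + 0.00000584 + 0.000388 = 1.2278e-03 /h
MTBF = 1 / λ_sys = 814 h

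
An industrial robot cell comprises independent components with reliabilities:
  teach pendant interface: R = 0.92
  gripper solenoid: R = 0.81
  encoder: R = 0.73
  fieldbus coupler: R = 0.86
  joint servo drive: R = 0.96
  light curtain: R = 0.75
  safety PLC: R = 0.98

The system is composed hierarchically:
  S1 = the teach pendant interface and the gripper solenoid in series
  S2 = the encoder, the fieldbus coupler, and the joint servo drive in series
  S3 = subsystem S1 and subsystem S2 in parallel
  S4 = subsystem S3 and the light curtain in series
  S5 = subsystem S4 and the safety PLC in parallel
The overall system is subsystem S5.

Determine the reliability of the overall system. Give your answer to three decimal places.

0.993

Series (teach pendant interface and gripper solenoid): 0.92000 × 0.81000 = 0.74520
Series (encoder, fieldbus coupler, and joint servo drive): 0.73000 × 0.86000 × 0.96000 = 0.60269
Parallel ([0.74520] and [0.60269]): 1 − (1 − 0.74520)(1 − 0.60269) = 0.89877
Series ([0.89877] and light curtain): 0.89877 × 0.75000 = 0.67408
Parallel ([0.67408] and safety PLC): 1 − (1 − 0.67408)(1 − 0.98000) = 0.993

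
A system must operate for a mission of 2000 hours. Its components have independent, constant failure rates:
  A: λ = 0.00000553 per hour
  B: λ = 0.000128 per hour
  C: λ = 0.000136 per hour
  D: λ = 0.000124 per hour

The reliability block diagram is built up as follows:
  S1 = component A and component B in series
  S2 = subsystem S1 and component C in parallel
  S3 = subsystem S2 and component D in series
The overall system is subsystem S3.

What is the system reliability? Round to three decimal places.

R(A) = exp(−0.00000553 × 2000) = 0.98900
R(B) = exp(−0.000128 × 2000) = 0.77414
R(C) = exp(−0.000136 × 2000) = 0.76185
R(D) = exp(−0.000124 × 2000) = 0.78036
Series (A and B): 0.98900 × 0.77414 = 0.76562
Parallel ([0.76562] and C): 1 − (1 − 0.76562)(1 − 0.76185) = 0.94418
Series ([0.94418] and D): 0.94418 × 0.78036 = 0.737

0.737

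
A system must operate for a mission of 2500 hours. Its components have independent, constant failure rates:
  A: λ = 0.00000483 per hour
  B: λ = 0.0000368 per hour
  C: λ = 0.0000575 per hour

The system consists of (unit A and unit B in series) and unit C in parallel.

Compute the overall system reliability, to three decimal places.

0.987

R(A) = exp(−0.00000483 × 2500) = 0.98800
R(B) = exp(−0.0000368 × 2500) = 0.91211
R(C) = exp(−0.0000575 × 2500) = 0.86610
Series (A and B): 0.98800 × 0.91211 = 0.90116
Parallel ([0.90116] and C): 1 − (1 − 0.90116)(1 − 0.86610) = 0.987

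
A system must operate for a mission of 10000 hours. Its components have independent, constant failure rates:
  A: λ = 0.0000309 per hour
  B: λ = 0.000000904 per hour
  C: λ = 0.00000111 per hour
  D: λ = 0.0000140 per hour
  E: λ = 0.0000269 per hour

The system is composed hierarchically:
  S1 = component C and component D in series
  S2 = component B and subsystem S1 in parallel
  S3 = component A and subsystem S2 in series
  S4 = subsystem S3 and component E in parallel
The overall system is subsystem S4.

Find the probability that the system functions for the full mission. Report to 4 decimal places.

R(A) = exp(−0.0000309 × 10000) = 0.734181
R(B) = exp(−0.000000904 × 10000) = 0.991001
R(C) = exp(−0.00000111 × 10000) = 0.988961
R(D) = exp(−0.0000140 × 10000) = 0.869358
R(E) = exp(−0.0000269 × 10000) = 0.764143
Series (C and D): 0.988961 × 0.869358 = 0.859761
Parallel (B and [0.859761]): 1 − (1 − 0.991001)(1 − 0.859761) = 0.998738
Series (A and [0.998738]): 0.734181 × 0.998738 = 0.733254
Parallel ([0.733254] and E): 1 − (1 − 0.733254)(1 − 0.764143) = 0.9371

0.9371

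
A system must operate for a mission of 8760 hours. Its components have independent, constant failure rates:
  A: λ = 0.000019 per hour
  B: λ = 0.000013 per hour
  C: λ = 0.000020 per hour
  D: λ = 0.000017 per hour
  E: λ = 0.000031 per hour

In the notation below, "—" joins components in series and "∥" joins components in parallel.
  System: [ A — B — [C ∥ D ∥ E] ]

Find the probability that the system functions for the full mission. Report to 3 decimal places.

0.752

R(A) = exp(−0.000019 × 8760) = 0.84667
R(B) = exp(−0.000013 × 8760) = 0.89237
R(C) = exp(−0.000020 × 8760) = 0.83929
R(D) = exp(−0.000017 × 8760) = 0.86164
R(E) = exp(−0.000031 × 8760) = 0.76219
Parallel (C, D, and E): 1 − (1 − 0.83929)(1 − 0.86164)(1 − 0.76219) = 0.99471
Series (A, B, and [0.99471]): 0.84667 × 0.89237 × 0.99471 = 0.752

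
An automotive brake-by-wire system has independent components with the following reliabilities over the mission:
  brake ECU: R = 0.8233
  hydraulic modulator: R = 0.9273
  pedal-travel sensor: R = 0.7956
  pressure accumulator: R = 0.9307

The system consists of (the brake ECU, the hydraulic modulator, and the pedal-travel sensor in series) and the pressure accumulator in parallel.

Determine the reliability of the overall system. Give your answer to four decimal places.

Series (brake ECU, hydraulic modulator, and pedal-travel sensor): 0.823300 × 0.927300 × 0.795600 = 0.607398
Parallel ([0.607398] and pressure accumulator): 1 − (1 − 0.607398)(1 − 0.930700) = 0.9728

0.9728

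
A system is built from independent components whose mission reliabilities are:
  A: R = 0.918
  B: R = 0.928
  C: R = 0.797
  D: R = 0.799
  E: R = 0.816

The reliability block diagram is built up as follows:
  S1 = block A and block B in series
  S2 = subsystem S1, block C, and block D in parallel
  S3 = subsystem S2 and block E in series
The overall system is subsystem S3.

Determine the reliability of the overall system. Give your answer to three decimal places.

Series (A and B): 0.91800 × 0.92800 = 0.85190
Parallel ([0.85190], C, and D): 1 − (1 − 0.85190)(1 − 0.79700)(1 − 0.79900) = 0.99396
Series ([0.99396] and E): 0.99396 × 0.81600 = 0.811

0.811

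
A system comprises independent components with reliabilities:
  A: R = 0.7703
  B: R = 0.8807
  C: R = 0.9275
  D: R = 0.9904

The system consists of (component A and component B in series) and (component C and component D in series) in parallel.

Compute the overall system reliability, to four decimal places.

Series (A and B): 0.770300 × 0.880700 = 0.678403
Series (C and D): 0.927500 × 0.990400 = 0.918596
Parallel ([0.678403] and [0.918596]): 1 − (1 − 0.678403)(1 − 0.918596) = 0.9738

0.9738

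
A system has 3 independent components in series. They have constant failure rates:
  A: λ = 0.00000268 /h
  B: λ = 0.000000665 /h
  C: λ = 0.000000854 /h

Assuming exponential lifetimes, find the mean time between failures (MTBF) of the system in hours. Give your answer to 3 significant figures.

Series of exponential components: λ_sys = Σ λ_i
λ_sys = 0.00000268 + 0.000000665 + 0.000000854 = 4.1990e-06 /h
MTBF = 1 / λ_sys = 238000 h

238000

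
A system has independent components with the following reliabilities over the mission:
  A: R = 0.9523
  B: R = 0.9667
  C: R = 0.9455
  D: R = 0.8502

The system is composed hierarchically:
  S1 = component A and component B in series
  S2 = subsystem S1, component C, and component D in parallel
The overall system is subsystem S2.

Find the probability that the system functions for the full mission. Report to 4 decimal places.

0.9994

Series (A and B): 0.952300 × 0.966700 = 0.920588
Parallel ([0.920588], C, and D): 1 − (1 − 0.920588)(1 − 0.945500)(1 − 0.850200) = 0.9994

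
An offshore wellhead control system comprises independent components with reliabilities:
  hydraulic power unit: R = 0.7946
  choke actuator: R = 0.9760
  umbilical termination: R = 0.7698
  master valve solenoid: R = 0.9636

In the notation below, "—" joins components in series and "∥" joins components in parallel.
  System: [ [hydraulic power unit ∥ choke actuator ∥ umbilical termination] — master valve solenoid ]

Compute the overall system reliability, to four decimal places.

Parallel (hydraulic power unit, choke actuator, and umbilical termination): 1 − (1 − 0.794600)(1 − 0.976000)(1 − 0.769800) = 0.998865
Series ([0.998865] and master valve solenoid): 0.998865 × 0.963600 = 0.9625

0.9625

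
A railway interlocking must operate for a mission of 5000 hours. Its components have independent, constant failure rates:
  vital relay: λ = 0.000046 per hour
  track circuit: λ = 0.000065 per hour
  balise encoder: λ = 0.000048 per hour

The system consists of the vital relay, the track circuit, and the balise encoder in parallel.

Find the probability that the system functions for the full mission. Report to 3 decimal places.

R(vital relay) = exp(−0.000046 × 5000) = 0.79453
R(track circuit) = exp(−0.000065 × 5000) = 0.72253
R(balise encoder) = exp(−0.000048 × 5000) = 0.78663
Parallel (vital relay, track circuit, and balise encoder): 1 − (1 − 0.79453)(1 − 0.72253)(1 − 0.78663) = 0.988

0.988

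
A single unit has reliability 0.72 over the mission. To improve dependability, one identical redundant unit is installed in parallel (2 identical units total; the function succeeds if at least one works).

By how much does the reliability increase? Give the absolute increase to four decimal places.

R_before = 0.72
R_after = 1 − (1 − 0.72)^2 = 0.9216
ΔR = 0.9216 − 0.72 = 0.2016

0.2016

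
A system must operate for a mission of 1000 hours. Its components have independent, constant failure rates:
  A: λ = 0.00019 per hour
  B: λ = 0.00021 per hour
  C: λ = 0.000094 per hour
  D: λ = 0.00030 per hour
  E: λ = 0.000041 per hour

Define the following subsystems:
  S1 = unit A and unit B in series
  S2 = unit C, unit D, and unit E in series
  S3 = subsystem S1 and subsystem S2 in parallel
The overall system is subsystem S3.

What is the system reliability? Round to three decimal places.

R(A) = exp(−0.00019 × 1000) = 0.82696
R(B) = exp(−0.00021 × 1000) = 0.81058
R(C) = exp(−0.000094 × 1000) = 0.91028
R(D) = exp(−0.00030 × 1000) = 0.74082
R(E) = exp(−0.000041 × 1000) = 0.95983
Series (A and B): 0.82696 × 0.81058 = 0.67032
Series (C, D, and E): 0.91028 × 0.74082 × 0.95983 = 0.64726
Parallel ([0.67032] and [0.64726]): 1 − (1 − 0.67032)(1 − 0.64726) = 0.884

0.884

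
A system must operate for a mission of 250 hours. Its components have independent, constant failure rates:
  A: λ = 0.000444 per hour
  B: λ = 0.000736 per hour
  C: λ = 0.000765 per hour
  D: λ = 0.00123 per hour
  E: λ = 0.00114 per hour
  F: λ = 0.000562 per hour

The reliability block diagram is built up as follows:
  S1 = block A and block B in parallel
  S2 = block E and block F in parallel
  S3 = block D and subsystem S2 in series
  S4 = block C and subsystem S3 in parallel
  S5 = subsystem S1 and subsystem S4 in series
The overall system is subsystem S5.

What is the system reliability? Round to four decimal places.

0.9330

R(A) = exp(−0.000444 × 250) = 0.894939
R(B) = exp(−0.000736 × 250) = 0.831936
R(C) = exp(−0.000765 × 250) = 0.825926
R(D) = exp(−0.00123 × 250) = 0.735283
R(E) = exp(−0.00114 × 250) = 0.752014
R(F) = exp(−0.000562 × 250) = 0.868924
Parallel (A and B): 1 − (1 − 0.894939)(1 − 0.831936) = 0.982343
Parallel (E and F): 1 − (1 − 0.752014)(1 − 0.868924) = 0.967495
Series (D and [0.967495]): 0.735283 × 0.967495 = 0.711383
Parallel (C and [0.711383]): 1 − (1 − 0.825926)(1 − 0.711383) = 0.949759
Series ([0.982343] and [0.949759]): 0.982343 × 0.949759 = 0.9330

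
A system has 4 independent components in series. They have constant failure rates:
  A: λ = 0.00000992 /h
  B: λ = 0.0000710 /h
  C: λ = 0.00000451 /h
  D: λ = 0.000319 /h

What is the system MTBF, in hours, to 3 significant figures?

2470

Series of exponential components: λ_sys = Σ λ_i
λ_sys = 0.00000992 + 0.0000710 + 0.00000451 + 0.000319 = 4.0443e-04 /h
MTBF = 1 / λ_sys = 2470 h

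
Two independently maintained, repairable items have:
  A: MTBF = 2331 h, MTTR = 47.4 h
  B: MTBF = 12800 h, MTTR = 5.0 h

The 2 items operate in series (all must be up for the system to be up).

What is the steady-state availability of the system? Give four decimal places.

0.9797

A(A) = MTBF/(MTBF+MTTR) = 2331/(2331+47.4) = 0.980071
A(B) = MTBF/(MTBF+MTTR) = 12800/(12800+5.0) = 0.999610
Series availability: 0.980071 × 0.999610 = 0.9797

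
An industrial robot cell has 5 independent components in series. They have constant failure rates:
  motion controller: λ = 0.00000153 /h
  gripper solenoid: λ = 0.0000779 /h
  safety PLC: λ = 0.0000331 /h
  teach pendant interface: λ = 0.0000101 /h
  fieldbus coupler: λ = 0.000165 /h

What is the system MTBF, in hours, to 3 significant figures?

Series of exponential components: λ_sys = Σ λ_i
λ_sys = 0.00000153 + 0.0000779 + 0.0000331 + 0.0000101 + 0.000165 = 2.8763e-04 /h
MTBF = 1 / λ_sys = 3480 h

3480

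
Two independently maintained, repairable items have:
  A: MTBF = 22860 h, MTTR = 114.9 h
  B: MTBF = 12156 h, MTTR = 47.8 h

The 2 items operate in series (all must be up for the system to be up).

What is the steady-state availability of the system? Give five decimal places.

0.99110

A(A) = MTBF/(MTBF+MTTR) = 22860/(22860+114.9) = 0.994999
A(B) = MTBF/(MTBF+MTTR) = 12156/(12156+47.8) = 0.996083
Series availability: 0.994999 × 0.996083 = 0.99110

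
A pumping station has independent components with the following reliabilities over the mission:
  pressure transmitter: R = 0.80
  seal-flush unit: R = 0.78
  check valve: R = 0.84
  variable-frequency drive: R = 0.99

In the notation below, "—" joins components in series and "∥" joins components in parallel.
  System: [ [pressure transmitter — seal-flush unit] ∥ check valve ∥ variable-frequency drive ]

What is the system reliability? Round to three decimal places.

Series (pressure transmitter and seal-flush unit): 0.80000 × 0.78000 = 0.62400
Parallel ([0.62400], check valve, and variable-frequency drive): 1 − (1 − 0.62400)(1 − 0.84000)(1 − 0.99000) = 0.999

0.999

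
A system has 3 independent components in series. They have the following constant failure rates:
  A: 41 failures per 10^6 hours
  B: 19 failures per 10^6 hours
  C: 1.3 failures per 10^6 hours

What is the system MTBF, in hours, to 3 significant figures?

16300

Series of exponential components: λ_sys = Σ λ_i
λ_sys = 0.000041 + 0.000019 + 0.0000013 = 6.1300e-05 /h
MTBF = 1 / λ_sys = 16300 h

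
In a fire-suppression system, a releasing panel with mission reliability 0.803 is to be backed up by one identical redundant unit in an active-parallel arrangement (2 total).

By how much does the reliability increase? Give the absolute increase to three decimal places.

R_before = 0.803
R_after = 1 − (1 − 0.803)^2 = 0.961
ΔR = 0.961 − 0.803 = 0.158

0.158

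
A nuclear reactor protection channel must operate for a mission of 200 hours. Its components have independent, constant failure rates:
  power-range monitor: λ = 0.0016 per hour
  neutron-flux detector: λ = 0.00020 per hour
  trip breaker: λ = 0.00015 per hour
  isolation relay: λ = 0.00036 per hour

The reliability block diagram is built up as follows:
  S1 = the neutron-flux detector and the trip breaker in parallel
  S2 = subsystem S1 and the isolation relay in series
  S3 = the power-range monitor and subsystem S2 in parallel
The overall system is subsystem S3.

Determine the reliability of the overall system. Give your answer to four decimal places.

0.9807

R(power-range monitor) = exp(−0.0016 × 200) = 0.726149
R(neutron-flux detector) = exp(−0.00020 × 200) = 0.960789
R(trip breaker) = exp(−0.00015 × 200) = 0.970446
R(isolation relay) = exp(−0.00036 × 200) = 0.930531
Parallel (neutron-flux detector and trip breaker): 1 − (1 − 0.960789)(1 − 0.970446) = 0.998841
Series ([0.998841] and isolation relay): 0.998841 × 0.930531 = 0.929453
Parallel (power-range monitor and [0.929453]): 1 − (1 − 0.726149)(1 − 0.929453) = 0.9807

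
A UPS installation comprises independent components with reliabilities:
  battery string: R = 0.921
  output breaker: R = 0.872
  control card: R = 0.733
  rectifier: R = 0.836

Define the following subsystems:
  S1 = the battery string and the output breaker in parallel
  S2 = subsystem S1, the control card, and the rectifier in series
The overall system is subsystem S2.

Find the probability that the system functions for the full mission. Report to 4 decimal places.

0.6066

Parallel (battery string and output breaker): 1 − (1 − 0.921000)(1 − 0.872000) = 0.989888
Series ([0.989888], control card, and rectifier): 0.989888 × 0.733000 × 0.836000 = 0.6066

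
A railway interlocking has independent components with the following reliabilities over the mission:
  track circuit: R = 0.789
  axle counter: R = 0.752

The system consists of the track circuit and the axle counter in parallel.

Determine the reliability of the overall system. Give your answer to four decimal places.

0.9477

Parallel (track circuit and axle counter): 1 − (1 − 0.789000)(1 − 0.752000) = 0.9477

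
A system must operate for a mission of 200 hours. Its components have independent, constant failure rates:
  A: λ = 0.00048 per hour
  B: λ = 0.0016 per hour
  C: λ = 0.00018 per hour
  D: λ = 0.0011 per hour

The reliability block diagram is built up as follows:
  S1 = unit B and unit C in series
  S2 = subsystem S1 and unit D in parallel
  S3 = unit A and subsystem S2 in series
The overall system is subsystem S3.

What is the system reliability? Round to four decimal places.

R(A) = exp(−0.00048 × 200) = 0.908464
R(B) = exp(−0.0016 × 200) = 0.726149
R(C) = exp(−0.00018 × 200) = 0.964640
R(D) = exp(−0.0011 × 200) = 0.802519
Series (B and C): 0.726149 × 0.964640 = 0.700472
Parallel ([0.700472] and D): 1 − (1 − 0.700472)(1 − 0.802519) = 0.940849
Series (A and [0.940849]): 0.908464 × 0.940849 = 0.8547

0.8547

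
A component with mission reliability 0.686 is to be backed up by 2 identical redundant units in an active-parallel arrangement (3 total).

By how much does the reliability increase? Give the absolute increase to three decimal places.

0.283

R_before = 0.686
R_after = 1 − (1 − 0.686)^3 = 0.969
ΔR = 0.969 − 0.686 = 0.283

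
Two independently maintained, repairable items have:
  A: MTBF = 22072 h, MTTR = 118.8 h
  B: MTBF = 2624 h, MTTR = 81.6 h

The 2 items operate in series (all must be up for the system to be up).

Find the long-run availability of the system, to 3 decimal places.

0.965

A(A) = MTBF/(MTBF+MTTR) = 22072/(22072+118.8) = 0.994646
A(B) = MTBF/(MTBF+MTTR) = 2624/(2624+81.6) = 0.969840
Series availability: 0.994646 × 0.969840 = 0.965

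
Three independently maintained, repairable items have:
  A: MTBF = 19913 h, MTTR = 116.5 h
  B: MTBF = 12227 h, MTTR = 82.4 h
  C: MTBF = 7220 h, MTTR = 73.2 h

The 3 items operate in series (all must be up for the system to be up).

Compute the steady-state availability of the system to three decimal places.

0.978

A(A) = MTBF/(MTBF+MTTR) = 19913/(19913+116.5) = 0.994184
A(B) = MTBF/(MTBF+MTTR) = 12227/(12227+82.4) = 0.993306
A(C) = MTBF/(MTBF+MTTR) = 7220/(7220+73.2) = 0.989963
Series availability: 0.994184 × 0.993306 × 0.989963 = 0.978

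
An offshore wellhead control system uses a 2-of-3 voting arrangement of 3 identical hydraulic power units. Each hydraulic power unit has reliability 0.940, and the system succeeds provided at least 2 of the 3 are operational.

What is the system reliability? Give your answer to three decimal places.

0.990

R = Σ_{i=2}^{3} C(3,i) p^i (1−p)^{3−i} with p = 0.940
C(3,2)·0.940^2·0.060^1 = 0.15905
C(3,3)·0.940^3·0.060^0 = 0.83058
Sum = 0.990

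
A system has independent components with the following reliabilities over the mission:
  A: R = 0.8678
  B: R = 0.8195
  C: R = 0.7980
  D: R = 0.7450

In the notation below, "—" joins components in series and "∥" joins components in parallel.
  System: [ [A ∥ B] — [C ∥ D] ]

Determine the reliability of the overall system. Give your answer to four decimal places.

Parallel (A and B): 1 − (1 − 0.867800)(1 − 0.819500) = 0.976138
Parallel (C and D): 1 − (1 − 0.798000)(1 − 0.745000) = 0.948490
Series ([0.976138] and [0.948490]): 0.976138 × 0.948490 = 0.9259

0.9259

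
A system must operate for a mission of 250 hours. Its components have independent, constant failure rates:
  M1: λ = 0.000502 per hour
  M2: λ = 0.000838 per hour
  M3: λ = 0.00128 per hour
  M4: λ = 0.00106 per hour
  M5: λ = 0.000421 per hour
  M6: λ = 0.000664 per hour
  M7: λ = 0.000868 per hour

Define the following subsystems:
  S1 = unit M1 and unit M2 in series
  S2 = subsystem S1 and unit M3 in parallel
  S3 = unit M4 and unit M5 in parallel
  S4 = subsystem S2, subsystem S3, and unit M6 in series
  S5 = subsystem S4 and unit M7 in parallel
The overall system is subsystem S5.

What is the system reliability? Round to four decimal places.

0.9537

R(M1) = exp(−0.000502 × 250) = 0.882056
R(M2) = exp(−0.000838 × 250) = 0.810990
R(M3) = exp(−0.00128 × 250) = 0.726149
R(M4) = exp(−0.00106 × 250) = 0.767206
R(M5) = exp(−0.000421 × 250) = 0.900099
R(M6) = exp(−0.000664 × 250) = 0.847046
R(M7) = exp(−0.000868 × 250) = 0.804930
Series (M1 and M2): 0.882056 × 0.810990 = 0.715339
Parallel ([0.715339] and M3): 1 − (1 − 0.715339)(1 − 0.726149) = 0.922045
Parallel (M4 and M5): 1 − (1 − 0.767206)(1 − 0.900099) = 0.976744
Series ([0.922045], [0.976744], and M6): 0.922045 × 0.976744 × 0.847046 = 0.762851
Parallel ([0.762851] and M7): 1 − (1 − 0.762851)(1 − 0.804930) = 0.9537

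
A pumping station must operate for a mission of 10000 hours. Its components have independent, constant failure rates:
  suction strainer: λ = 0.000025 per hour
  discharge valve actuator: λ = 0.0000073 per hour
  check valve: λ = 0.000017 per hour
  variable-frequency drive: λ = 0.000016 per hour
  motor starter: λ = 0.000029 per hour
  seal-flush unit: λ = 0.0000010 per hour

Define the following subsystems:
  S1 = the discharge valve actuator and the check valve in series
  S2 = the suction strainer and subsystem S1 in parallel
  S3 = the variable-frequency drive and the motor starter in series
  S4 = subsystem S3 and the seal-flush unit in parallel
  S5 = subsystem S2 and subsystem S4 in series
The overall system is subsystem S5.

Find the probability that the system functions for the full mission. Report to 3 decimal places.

0.949

R(suction strainer) = exp(−0.000025 × 10000) = 0.77880
R(discharge valve actuator) = exp(−0.0000073 × 10000) = 0.92960
R(check valve) = exp(−0.000017 × 10000) = 0.84366
R(variable-frequency drive) = exp(−0.000016 × 10000) = 0.85214
R(motor starter) = exp(−0.000029 × 10000) = 0.74826
R(seal-flush unit) = exp(−0.0000010 × 10000) = 0.99005
Series (discharge valve actuator and check valve): 0.92960 × 0.84366 = 0.78427
Parallel (suction strainer and [0.78427]): 1 − (1 − 0.77880)(1 − 0.78427) = 0.95228
Series (variable-frequency drive and motor starter): 0.85214 × 0.74826 = 0.63762
Parallel ([0.63762] and seal-flush unit): 1 − (1 − 0.63762)(1 − 0.99005) = 0.99639
Series ([0.95228] and [0.99639]): 0.95228 × 0.99639 = 0.949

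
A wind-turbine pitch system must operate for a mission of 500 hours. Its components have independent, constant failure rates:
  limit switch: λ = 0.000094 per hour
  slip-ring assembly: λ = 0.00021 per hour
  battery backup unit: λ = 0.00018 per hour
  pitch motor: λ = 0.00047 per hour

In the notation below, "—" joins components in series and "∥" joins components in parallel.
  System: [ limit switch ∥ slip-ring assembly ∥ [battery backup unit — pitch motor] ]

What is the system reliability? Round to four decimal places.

R(limit switch) = exp(−0.000094 × 500) = 0.954087
R(slip-ring assembly) = exp(−0.00021 × 500) = 0.900325
R(battery backup unit) = exp(−0.00018 × 500) = 0.913931
R(pitch motor) = exp(−0.00047 × 500) = 0.790571
Series (battery backup unit and pitch motor): 0.913931 × 0.790571 = 0.722527
Parallel (limit switch, slip-ring assembly, and [0.722527]): 1 − (1 − 0.954087)(1 − 0.900325)(1 − 0.722527) = 0.9987

0.9987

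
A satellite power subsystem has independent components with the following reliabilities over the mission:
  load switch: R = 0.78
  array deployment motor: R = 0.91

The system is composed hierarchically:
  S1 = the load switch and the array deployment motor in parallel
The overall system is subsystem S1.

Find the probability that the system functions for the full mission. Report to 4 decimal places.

Parallel (load switch and array deployment motor): 1 − (1 − 0.780000)(1 − 0.910000) = 0.9802

0.9802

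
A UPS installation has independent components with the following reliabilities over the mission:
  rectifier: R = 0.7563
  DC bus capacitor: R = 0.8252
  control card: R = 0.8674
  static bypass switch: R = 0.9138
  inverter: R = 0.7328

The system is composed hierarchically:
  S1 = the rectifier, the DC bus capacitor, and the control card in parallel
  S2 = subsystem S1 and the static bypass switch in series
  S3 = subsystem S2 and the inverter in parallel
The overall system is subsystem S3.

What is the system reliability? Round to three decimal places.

Parallel (rectifier, DC bus capacitor, and control card): 1 − (1 − 0.75630)(1 − 0.82520)(1 − 0.86740) = 0.99435
Series ([0.99435] and static bypass switch): 0.99435 × 0.91380 = 0.90864
Parallel ([0.90864] and inverter): 1 − (1 − 0.90864)(1 − 0.73280) = 0.976

0.976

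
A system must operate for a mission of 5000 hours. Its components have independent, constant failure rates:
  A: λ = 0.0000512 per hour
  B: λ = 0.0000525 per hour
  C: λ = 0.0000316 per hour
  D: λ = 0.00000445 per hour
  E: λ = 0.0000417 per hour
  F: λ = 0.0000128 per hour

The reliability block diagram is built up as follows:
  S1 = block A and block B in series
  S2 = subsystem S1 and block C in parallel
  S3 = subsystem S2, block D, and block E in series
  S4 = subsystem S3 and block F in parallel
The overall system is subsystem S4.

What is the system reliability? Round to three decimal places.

0.984

R(A) = exp(−0.0000512 × 5000) = 0.77414
R(B) = exp(−0.0000525 × 5000) = 0.76913
R(C) = exp(−0.0000316 × 5000) = 0.85385
R(D) = exp(−0.00000445 × 5000) = 0.97800
R(E) = exp(−0.0000417 × 5000) = 0.81180
R(F) = exp(−0.0000128 × 5000) = 0.93800
Series (A and B): 0.77414 × 0.76913 = 0.59541
Parallel ([0.59541] and C): 1 − (1 − 0.59541)(1 − 0.85385) = 0.94087
Series ([0.94087], D, and E): 0.94087 × 0.97800 × 0.81180 = 0.74699
Parallel ([0.74699] and F): 1 − (1 − 0.74699)(1 − 0.93800) = 0.984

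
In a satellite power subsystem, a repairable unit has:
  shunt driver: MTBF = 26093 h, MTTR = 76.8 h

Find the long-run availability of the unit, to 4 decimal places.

A(shunt driver) = MTBF/(MTBF+MTTR) = 26093/(26093+76.8) = 0.9971

0.9971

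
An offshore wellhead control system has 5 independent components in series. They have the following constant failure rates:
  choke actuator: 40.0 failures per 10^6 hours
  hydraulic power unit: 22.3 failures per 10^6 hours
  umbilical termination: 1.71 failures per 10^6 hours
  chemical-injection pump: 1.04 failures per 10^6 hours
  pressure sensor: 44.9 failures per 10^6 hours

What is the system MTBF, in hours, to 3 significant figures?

Series of exponential components: λ_sys = Σ λ_i
λ_sys = 0.0000400 + 0.0000223 + 0.00000171 + 0.00000104 + 0.0000449 = 1.0995e-04 /h
MTBF = 1 / λ_sys = 9100 h

9100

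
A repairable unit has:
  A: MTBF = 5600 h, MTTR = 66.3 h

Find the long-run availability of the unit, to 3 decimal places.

A(A) = MTBF/(MTBF+MTTR) = 5600/(5600+66.3) = 0.988

0.988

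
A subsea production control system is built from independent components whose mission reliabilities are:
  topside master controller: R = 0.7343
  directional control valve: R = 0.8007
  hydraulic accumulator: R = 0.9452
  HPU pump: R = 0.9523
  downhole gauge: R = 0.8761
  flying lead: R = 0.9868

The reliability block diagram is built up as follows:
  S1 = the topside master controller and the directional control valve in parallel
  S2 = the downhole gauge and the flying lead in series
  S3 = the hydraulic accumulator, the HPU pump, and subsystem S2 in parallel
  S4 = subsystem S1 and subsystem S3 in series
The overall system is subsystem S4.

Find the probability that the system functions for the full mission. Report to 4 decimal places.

Parallel (topside master controller and directional control valve): 1 − (1 − 0.734300)(1 − 0.800700) = 0.947046
Series (downhole gauge and flying lead): 0.876100 × 0.986800 = 0.864535
Parallel (hydraulic accumulator, HPU pump, and [0.864535]): 1 − (1 − 0.945200)(1 − 0.952300)(1 − 0.864535) = 0.999646
Series ([0.947046] and [0.999646]): 0.947046 × 0.999646 = 0.9467

0.9467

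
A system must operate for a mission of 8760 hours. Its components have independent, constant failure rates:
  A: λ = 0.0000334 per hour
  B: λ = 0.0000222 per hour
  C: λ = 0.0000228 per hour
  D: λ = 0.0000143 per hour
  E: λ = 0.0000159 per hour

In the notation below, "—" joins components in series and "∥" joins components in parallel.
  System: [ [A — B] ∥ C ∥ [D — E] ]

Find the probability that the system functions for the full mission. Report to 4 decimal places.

R(A) = exp(−0.0000334 × 8760) = 0.746333
R(B) = exp(−0.0000222 × 8760) = 0.823269
R(C) = exp(−0.0000228 × 8760) = 0.818953
R(D) = exp(−0.0000143 × 8760) = 0.882260
R(E) = exp(−0.0000159 × 8760) = 0.869981
Series (A and B): 0.746333 × 0.823269 = 0.614433
Series (D and E): 0.882260 × 0.869981 = 0.767549
Parallel ([0.614433], C, and [0.767549]): 1 − (1 − 0.614433)(1 − 0.818953)(1 − 0.767549) = 0.9838

0.9838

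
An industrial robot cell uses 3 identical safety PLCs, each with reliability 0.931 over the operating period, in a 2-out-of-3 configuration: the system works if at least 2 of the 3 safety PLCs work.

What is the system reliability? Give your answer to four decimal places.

0.9864

R = Σ_{i=2}^{3} C(3,i) p^i (1−p)^{3−i} with p = 0.931
C(3,2)·0.931^2·0.069^1 = 0.179420
C(3,3)·0.931^3·0.069^0 = 0.806954
Sum = 0.9864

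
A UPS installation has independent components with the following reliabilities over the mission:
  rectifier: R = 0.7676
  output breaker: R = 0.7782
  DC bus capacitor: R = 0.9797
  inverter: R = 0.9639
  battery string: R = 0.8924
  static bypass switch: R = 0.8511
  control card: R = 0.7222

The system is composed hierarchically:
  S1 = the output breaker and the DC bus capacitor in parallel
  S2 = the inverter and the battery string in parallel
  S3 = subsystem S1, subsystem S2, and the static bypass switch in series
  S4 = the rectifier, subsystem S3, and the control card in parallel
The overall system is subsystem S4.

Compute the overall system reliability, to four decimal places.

Parallel (output breaker and DC bus capacitor): 1 − (1 − 0.778200)(1 − 0.979700) = 0.995497
Parallel (inverter and battery string): 1 − (1 − 0.963900)(1 − 0.892400) = 0.996116
Series ([0.995497], [0.996116], and static bypass switch): 0.995497 × 0.996116 × 0.851100 = 0.843977
Parallel (rectifier, [0.843977], and control card): 1 − (1 − 0.767600)(1 − 0.843977)(1 − 0.722200) = 0.9899

0.9899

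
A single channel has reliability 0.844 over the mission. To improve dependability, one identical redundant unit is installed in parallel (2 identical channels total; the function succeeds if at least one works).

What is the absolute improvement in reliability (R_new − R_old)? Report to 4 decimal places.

0.1317

R_before = 0.844
R_after = 1 − (1 − 0.844)^2 = 0.9757
ΔR = 0.9757 − 0.844 = 0.1317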